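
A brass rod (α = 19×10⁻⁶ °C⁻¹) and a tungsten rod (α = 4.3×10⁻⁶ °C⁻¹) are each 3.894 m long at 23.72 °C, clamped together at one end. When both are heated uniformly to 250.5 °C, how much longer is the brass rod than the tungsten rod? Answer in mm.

13.0 mm

ΔT = 226.78 K
brass: ΔL = 19×10⁻⁶ × 3.894 m × 226.78 = 1.6779×10⁻² m = 16.779 mm
tungsten: ΔL = 4.3×10⁻⁶ × 3.894 m × 226.78 = 3.7972×10⁻³ m = 3.7972 mm
difference = 16.779 − 3.7972 = 12.9818 mm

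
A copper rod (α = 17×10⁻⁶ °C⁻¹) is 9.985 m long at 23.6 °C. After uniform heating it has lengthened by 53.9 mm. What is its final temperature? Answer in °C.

ΔL = αL₀ΔT ⇒ ΔT = ΔL / (αL₀)
ΔT = 53.9×10⁻³ m / (17×10⁻⁶ × 9.985 m) = 317.54 K
T = 23.6 + 317.54 = 341.14 °C

T = 341 °C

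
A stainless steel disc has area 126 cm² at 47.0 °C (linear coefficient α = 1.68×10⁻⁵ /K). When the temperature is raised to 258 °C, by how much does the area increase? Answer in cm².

ΔA = 0.893 cm²

Area coefficient ≈ 2α; |ΔT| = 211.0 K
ΔA = 2αA₀ΔT = 2(1.68×10⁻⁵)(126)(211.0) = 0.893 cm²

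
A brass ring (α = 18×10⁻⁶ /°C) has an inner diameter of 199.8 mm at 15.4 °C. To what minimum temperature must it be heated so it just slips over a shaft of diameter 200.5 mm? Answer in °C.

T = 210 °C

Required Δd = 200.5 − 199.8 = 0.7 mm
Δd = αd₀ΔT ⇒ ΔT = Δd/(αd₀) = 0.7 / (18×10⁻⁶ × 199.8) = 194.64 K
T_min = 15.4 + 194.64 = 210.04 °C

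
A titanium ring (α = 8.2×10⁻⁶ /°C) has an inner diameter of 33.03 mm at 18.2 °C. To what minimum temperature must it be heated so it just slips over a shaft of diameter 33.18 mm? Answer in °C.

Required Δd = 33.18 − 33.03 = 0.15 mm
Δd = αd₀ΔT ⇒ ΔT = Δd/(αd₀) = 0.15 / (8.2×10⁻⁶ × 33.03) = 553.82 K
T_min = 18.2 + 553.82 = 572.02 °C

T = 572 °C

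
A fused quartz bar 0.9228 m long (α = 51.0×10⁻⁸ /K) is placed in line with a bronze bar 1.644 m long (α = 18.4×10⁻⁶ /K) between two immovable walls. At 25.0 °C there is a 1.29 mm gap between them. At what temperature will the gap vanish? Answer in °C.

T = 67.0 °C

α₁L₁ = 4.70628×10⁻⁷ m/K, α₂L₂ = 3.02496×10⁻⁵ m/K → total 3.0720228×10⁻⁵ m/K
ΔT = g/(α₁L₁+α₂L₂) = 1.29×10⁻³ / 3.0720228×10⁻⁵ = 41.992 K
T = 25.0 + 41.992 = 66.992 °C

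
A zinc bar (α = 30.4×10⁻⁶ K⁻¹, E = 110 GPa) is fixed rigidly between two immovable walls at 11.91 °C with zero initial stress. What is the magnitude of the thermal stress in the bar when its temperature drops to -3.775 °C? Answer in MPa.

Fully constrained: the free strain ε = αΔT is blocked, so σ = Eε = EαΔT.
|ΔT| = 15.685 K
σ = 110×10⁹ × 30.4×10⁻⁶ × 15.685 = 5.25×10⁷ Pa

σ = 52.5 MPa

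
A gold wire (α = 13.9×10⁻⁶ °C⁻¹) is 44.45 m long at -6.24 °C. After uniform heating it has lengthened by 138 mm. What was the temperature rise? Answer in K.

ΔT = 223 K

ΔL = αL₀ΔT ⇒ ΔT = ΔL / (αL₀)
ΔT = 138×10⁻³ m / (13.9×10⁻⁶ × 44.45 m) = 223.35 K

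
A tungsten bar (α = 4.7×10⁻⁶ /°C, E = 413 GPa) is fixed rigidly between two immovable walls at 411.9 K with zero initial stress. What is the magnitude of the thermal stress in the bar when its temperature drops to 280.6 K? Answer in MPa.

σ = 255 MPa

Fully constrained: the free strain ε = αΔT is blocked, so σ = Eε = EαΔT.
|ΔT| = 131.3 K
σ = 413×10⁹ × 4.7×10⁻⁶ × 131.3 = 2.55×10⁸ Pa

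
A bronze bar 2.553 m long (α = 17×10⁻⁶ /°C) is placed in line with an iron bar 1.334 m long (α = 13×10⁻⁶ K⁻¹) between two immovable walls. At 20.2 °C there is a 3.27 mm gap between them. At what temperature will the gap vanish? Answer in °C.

T = 74.0 °C

Gap closes when ΔL₁ + ΔL₂ = 3.27 mm = 3.27×10⁻³ m
(α₁L₁ + α₂L₂)ΔT = g
α₁L₁ + α₂L₂ = 17×10⁻⁶×2.553 + 13×10⁻⁶×1.334 = 6.0743×10⁻⁵ m/K
ΔT = 3.27×10⁻³ / 6.0743×10⁻⁵ = 53.833 K
T = 20.2 + 53.833 = 74.033 °C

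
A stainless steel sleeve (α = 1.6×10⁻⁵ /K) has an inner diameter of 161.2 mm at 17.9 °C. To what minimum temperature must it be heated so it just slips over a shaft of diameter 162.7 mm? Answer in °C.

T = 599 °C

Required Δd = 162.7 − 161.2 = 1.5 mm
Δd = αd₀ΔT ⇒ ΔT = Δd/(αd₀) = 1.5 / (1.6×10⁻⁵ × 161.2) = 581.58 K
T_min = 17.9 + 581.58 = 599.48 °C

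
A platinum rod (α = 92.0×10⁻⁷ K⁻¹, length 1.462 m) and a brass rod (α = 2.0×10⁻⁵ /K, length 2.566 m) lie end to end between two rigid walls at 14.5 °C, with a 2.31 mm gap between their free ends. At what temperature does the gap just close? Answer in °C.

T = 50.2 °C

α₁L₁ = 1.34504×10⁻⁵ m/K, α₂L₂ = 5.132×10⁻⁵ m/K → total 6.47704×10⁻⁵ m/K
ΔT = g/(α₁L₁+α₂L₂) = 2.31×10⁻³ / 6.47704×10⁻⁵ = 35.664 K
T = 14.5 + 35.664 = 50.164 °C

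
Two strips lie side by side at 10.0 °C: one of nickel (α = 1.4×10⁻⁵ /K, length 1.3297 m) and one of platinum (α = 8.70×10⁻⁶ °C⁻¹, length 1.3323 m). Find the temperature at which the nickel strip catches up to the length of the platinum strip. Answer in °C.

T = 380.1 °C

Equal length when α₁L₁ΔT − α₂L₂ΔT = L₂ − L₁ = 2.60×10⁻³ m
α₁L₁ = 1.86158×10⁻⁵, α₂L₂ = 1.159101×10⁻⁵ → Δ(αL) = 7.02479×10⁻⁶ m/K
ΔT = 2.60×10⁻³ / 7.02479×10⁻⁶ = 370.118 K, so T = 10.0 + 370.118 = 380.118 °C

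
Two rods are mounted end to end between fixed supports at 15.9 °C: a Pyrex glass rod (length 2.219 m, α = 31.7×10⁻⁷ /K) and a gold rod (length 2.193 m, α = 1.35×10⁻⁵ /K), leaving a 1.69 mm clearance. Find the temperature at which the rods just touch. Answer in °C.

T = 62.0 °C

Gap closes when ΔL₁ + ΔL₂ = 1.69 mm = 1.69×10⁻³ m
(α₁L₁ + α₂L₂)ΔT = g
α₁L₁ + α₂L₂ = 31.7×10⁻⁷×2.219 + 1.35×10⁻⁵×2.193 = 3.663973×10⁻⁵ m/K
ΔT = 1.69×10⁻³ / 3.663973×10⁻⁵ = 46.125 K
T = 15.9 + 46.125 = 62.025 °C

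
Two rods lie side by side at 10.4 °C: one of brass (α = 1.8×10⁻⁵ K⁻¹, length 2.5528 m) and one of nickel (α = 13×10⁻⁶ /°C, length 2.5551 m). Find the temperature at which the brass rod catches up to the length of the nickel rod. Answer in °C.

T = 191.0 °C

Equal length when α₁L₁ΔT − α₂L₂ΔT = L₂ − L₁ = 2.30×10⁻³ m
α₁L₁ = 4.59504×10⁻⁵, α₂L₂ = 3.32163×10⁻⁵ → Δ(αL) = 1.27341×10⁻⁵ m/K
ΔT = 2.30×10⁻³ / 1.27341×10⁻⁵ = 180.617 K, so T = 10.4 + 180.617 = 191.017 °C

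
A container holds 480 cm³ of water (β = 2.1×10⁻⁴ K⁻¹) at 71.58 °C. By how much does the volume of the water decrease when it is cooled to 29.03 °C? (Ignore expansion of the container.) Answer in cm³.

ΔV = 4.29 cm³

|ΔT| = |29.03 − 71.58| = 42.55 K
ΔV = βV₀ΔT = (2.1×10⁻⁴)(480)(42.55) = 4.29 cm³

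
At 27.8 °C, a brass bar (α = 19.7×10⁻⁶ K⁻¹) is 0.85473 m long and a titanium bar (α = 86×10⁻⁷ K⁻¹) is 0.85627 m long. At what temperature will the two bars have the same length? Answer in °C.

T = 190.3 °C

Equal length when α₁L₁ΔT − α₂L₂ΔT = L₂ − L₁ = 1.54×10⁻³ m
α₁L₁ = 1.6838181×10⁻⁵, α₂L₂ = 7.363922×10⁻⁶ → Δ(αL) = 9.474259×10⁻⁶ m/K
ΔT = 1.54×10⁻³ / 9.474259×10⁻⁶ = 162.546 K, so T = 27.8 + 162.546 = 190.346 °C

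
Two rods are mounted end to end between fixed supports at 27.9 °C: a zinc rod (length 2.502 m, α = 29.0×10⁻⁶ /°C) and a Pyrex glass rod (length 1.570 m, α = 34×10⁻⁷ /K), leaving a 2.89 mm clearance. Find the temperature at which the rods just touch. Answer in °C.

T = 65.0 °C

α₁L₁ = 7.2558×10⁻⁵ m/K, α₂L₂ = 5.338×10⁻⁶ m/K → total 7.7896×10⁻⁵ m/K
ΔT = g/(α₁L₁+α₂L₂) = 2.89×10⁻³ / 7.7896×10⁻⁵ = 37.101 K
T = 27.9 + 37.101 = 65.001 °C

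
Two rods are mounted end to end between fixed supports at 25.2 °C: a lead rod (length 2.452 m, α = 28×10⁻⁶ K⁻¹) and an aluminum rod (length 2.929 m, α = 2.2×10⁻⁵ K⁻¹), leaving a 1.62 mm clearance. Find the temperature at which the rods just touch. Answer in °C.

T = 37.4 °C

Gap closes when ΔL₁ + ΔL₂ = 1.62 mm = 1.62×10⁻³ m
(α₁L₁ + α₂L₂)ΔT = g
α₁L₁ + α₂L₂ = 28×10⁻⁶×2.452 + 2.2×10⁻⁵×2.929 = 1.33094×10⁻⁴ m/K
ΔT = 1.62×10⁻³ / 1.33094×10⁻⁴ = 12.172 K
T = 25.2 + 12.172 = 37.372 °C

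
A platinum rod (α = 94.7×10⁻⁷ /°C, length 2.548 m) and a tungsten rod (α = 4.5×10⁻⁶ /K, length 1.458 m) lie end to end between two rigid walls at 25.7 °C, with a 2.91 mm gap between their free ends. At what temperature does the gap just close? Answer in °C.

α₁L₁ = 2.412956×10⁻⁵ m/K, α₂L₂ = 6.561×10⁻⁶ m/K → total 3.069056×10⁻⁵ m/K
ΔT = g/(α₁L₁+α₂L₂) = 2.91×10⁻³ / 3.069056×10⁻⁵ = 94.82 K
T = 25.7 + 94.82 = 120.52 °C

T = 121 °C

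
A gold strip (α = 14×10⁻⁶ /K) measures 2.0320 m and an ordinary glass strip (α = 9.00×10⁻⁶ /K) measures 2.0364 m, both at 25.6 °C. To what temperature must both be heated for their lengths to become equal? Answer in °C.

Equal length when α₁L₁ΔT − α₂L₂ΔT = L₂ − L₁ = 4.40×10⁻³ m
α₁L₁ = 2.8448×10⁻⁵, α₂L₂ = 1.83276×10⁻⁵ → Δ(αL) = 1.01204×10⁻⁵ m/K
ΔT = 4.40×10⁻³ / 1.01204×10⁻⁵ = 434.765 K, so T = 25.6 + 434.765 = 460.365 °C

T = 460.4 °C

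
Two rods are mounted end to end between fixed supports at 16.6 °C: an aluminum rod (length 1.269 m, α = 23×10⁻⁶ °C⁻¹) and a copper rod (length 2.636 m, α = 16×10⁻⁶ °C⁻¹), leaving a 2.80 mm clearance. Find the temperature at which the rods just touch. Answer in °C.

Gap closes when ΔL₁ + ΔL₂ = 2.80 mm = 2.80×10⁻³ m
(α₁L₁ + α₂L₂)ΔT = g
α₁L₁ + α₂L₂ = 23×10⁻⁶×1.269 + 16×10⁻⁶×2.636 = 7.1363×10⁻⁵ m/K
ΔT = 2.80×10⁻³ / 7.1363×10⁻⁵ = 39.236 K
T = 16.6 + 39.236 = 55.836 °C

T = 55.8 °C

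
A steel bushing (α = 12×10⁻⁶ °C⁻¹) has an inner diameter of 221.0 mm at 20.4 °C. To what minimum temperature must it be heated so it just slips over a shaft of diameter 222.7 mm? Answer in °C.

Required Δd = 222.7 − 221.0 = 1.7 mm
Δd = αd₀ΔT ⇒ ΔT = Δd/(αd₀) = 1.7 / (12×10⁻⁶ × 221.0) = 641.03 K
T_min = 20.4 + 641.03 = 661.43 °C

T = 661 °C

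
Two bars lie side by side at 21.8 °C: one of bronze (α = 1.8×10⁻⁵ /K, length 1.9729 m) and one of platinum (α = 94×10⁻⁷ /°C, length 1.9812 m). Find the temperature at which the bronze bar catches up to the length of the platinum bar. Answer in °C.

T = 513.2 °C

L₁(1 + α₁ΔT) = L₂(1 + α₂ΔT) ⇒ ΔT = (L₂ − L₁)/(α₁L₁ − α₂L₂)
L₂ − L₁ = 1.9812 − 1.9729 = 8.30×10⁻³ m
α₁L₁ − α₂L₂ = 1.8×10⁻⁵×1.9729 − 94×10⁻⁷×1.9812 = 1.688892×10⁻⁵ m/K
ΔT = 8.30×10⁻³ / 1.688892×10⁻⁵ = 491.446 K
T = 21.8 + 491.446 = 513.246 °C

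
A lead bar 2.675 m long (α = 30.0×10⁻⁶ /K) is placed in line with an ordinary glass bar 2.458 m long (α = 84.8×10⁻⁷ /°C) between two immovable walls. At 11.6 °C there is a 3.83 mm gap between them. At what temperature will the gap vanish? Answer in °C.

T = 49.5 °C

Gap closes when ΔL₁ + ΔL₂ = 3.83 mm = 3.83×10⁻³ m
(α₁L₁ + α₂L₂)ΔT = g
α₁L₁ + α₂L₂ = 30.0×10⁻⁶×2.675 + 84.8×10⁻⁷×2.458 = 1.0109384×10⁻⁴ m/K
ΔT = 3.83×10⁻³ / 1.0109384×10⁻⁴ = 37.886 K
T = 11.6 + 37.886 = 49.486 °C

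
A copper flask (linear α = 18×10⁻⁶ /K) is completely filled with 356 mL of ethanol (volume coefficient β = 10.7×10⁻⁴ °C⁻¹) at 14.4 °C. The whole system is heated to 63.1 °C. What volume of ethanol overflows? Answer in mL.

The flask also expands: β_container ≈ 3α = 5.4×10⁻⁵ /K
Net overflow = V₀(β_liq − 3α_cont)ΔT
β − 3α = 1.07×10⁻³ − 5.4×10⁻⁵ = 1.016×10⁻³ /K; ΔT = 48.7 K
ΔV = 356 × 1.016×10⁻³ × 48.7 = 17.6 mL

17.6 mL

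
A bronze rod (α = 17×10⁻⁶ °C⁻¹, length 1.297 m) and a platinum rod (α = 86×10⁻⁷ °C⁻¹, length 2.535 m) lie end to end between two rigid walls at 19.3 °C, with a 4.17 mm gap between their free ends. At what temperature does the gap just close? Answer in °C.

Gap closes when ΔL₁ + ΔL₂ = 4.17 mm = 4.17×10⁻³ m
(α₁L₁ + α₂L₂)ΔT = g
α₁L₁ + α₂L₂ = 17×10⁻⁶×1.297 + 86×10⁻⁷×2.535 = 4.385×10⁻⁵ m/K
ΔT = 4.17×10⁻³ / 4.385×10⁻⁵ = 95.10 K
T = 19.3 + 95.10 = 114.40 °C

T = 114 °C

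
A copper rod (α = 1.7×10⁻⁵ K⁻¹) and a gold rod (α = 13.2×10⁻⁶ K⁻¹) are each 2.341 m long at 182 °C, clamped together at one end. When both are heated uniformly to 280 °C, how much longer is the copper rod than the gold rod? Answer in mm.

ΔT = 98 K
copper: ΔL = 1.7×10⁻⁵ × 2.341 m × 98 = 3.9001×10⁻³ m = 3.9001 mm
gold: ΔL = 13.2×10⁻⁶ × 2.341 m × 98 = 3.0283×10⁻³ m = 3.0283 mm
difference = 3.9001 − 3.0283 = 0.8718 mm

0.872 mm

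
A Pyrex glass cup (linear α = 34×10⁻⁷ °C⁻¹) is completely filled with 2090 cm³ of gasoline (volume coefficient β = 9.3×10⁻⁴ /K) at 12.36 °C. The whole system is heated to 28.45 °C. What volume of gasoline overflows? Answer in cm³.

The cup also expands: β_container ≈ 3α = 1.02×10⁻⁵ /K
Net overflow = V₀(β_liq − 3α_cont)ΔT
β − 3α = 9.30×10⁻⁴ − 1.02×10⁻⁵ = 9.198×10⁻⁴ /K; ΔT = 16.09 K
ΔV = 2090 × 9.198×10⁻⁴ × 16.09 = 30.9 cm³

30.9 cm³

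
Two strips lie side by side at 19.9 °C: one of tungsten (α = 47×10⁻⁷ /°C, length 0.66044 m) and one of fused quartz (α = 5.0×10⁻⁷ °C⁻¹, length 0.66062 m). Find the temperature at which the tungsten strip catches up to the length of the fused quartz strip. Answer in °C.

T = 84.79 °C

Equal length when α₁L₁ΔT − α₂L₂ΔT = L₂ − L₁ = 1.80×10⁻⁴ m
α₁L₁ = 3.104068×10⁻⁶, α₂L₂ = 3.3031×10⁻⁷ → Δ(αL) = 2.773758×10⁻⁶ m/K
ΔT = 1.80×10⁻⁴ / 2.773758×10⁻⁶ = 64.8939 K, so T = 19.9 + 64.8939 = 84.7939 °C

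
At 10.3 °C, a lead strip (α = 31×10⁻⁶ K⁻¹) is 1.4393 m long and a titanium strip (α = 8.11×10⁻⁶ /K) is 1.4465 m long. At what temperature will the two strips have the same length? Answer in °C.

T = 229.2 °C

Equal length when α₁L₁ΔT − α₂L₂ΔT = L₂ − L₁ = 7.20×10⁻³ m
α₁L₁ = 4.46183×10⁻⁵, α₂L₂ = 1.1731115×10⁻⁵ → Δ(αL) = 3.2887185×10⁻⁵ m/K
ΔT = 7.20×10⁻³ / 3.2887185×10⁻⁵ = 218.930 K, so T = 10.3 + 218.930 = 229.230 °C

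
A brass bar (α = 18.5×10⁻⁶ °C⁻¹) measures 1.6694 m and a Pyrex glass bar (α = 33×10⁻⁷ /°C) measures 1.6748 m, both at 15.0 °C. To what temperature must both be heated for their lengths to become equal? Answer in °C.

Equal length when α₁L₁ΔT − α₂L₂ΔT = L₂ − L₁ = 5.40×10⁻³ m
α₁L₁ = 3.08839×10⁻⁵, α₂L₂ = 5.52684×10⁻⁶ → Δ(αL) = 2.535706×10⁻⁵ m/K
ΔT = 5.40×10⁻³ / 2.535706×10⁻⁵ = 212.958 K, so T = 15.0 + 212.958 = 227.958 °C

T = 228.0 °C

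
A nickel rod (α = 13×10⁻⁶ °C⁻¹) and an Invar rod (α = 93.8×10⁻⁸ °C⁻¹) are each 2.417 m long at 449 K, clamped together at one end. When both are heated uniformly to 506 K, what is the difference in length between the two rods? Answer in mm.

ΔT = 57 K
nickel: ΔL = 13×10⁻⁶ × 2.417 m × 57 = 1.7910×10⁻³ m = 1.7910 mm
Invar: ΔL = 93.8×10⁻⁸ × 2.417 m × 57 = 1.2923×10⁻⁴ m = 0.12923 mm
difference = 1.7910 − 0.12923 = 1.66177 mm

1.66 mm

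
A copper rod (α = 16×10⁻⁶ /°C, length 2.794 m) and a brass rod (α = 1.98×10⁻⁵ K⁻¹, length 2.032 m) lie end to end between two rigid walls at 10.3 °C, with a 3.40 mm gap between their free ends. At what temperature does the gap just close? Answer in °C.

Gap closes when ΔL₁ + ΔL₂ = 3.40 mm = 3.40×10⁻³ m
(α₁L₁ + α₂L₂)ΔT = g
α₁L₁ + α₂L₂ = 16×10⁻⁶×2.794 + 1.98×10⁻⁵×2.032 = 8.49376×10⁻⁵ m/K
ΔT = 3.40×10⁻³ / 8.49376×10⁻⁵ = 40.029 K
T = 10.3 + 40.029 = 50.329 °C

T = 50.3 °C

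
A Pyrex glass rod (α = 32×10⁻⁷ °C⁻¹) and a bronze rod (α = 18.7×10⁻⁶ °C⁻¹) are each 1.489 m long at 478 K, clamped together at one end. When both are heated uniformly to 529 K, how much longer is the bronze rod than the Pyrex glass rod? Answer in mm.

1.18 mm

ΔT = 51 K
Pyrex glass: ΔL = 32×10⁻⁷ × 1.489 m × 51 = 2.4300×10⁻⁴ m = 0.24300 mm
bronze: ΔL = 18.7×10⁻⁶ × 1.489 m × 51 = 1.4201×10⁻³ m = 1.4201 mm
difference = 1.4201 − 0.24300 = 1.1771 mm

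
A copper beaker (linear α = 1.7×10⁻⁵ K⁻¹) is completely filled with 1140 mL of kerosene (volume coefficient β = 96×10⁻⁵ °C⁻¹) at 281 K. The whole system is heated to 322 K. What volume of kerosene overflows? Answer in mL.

The beaker also expands: β_container ≈ 3α = 5.1×10⁻⁵ /K
Net overflow = V₀(β_liq − 3α_cont)ΔT
β − 3α = 9.60×10⁻⁴ − 5.1×10⁻⁵ = 9.09×10⁻⁴ /K; ΔT = 41 K
ΔV = 1140 × 9.09×10⁻⁴ × 41 = 42.5 mL

42.5 mL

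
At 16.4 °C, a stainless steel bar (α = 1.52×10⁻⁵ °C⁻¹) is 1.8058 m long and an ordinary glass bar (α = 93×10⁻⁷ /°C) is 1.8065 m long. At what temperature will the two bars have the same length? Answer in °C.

Equal length when α₁L₁ΔT − α₂L₂ΔT = L₂ − L₁ = 7.00×10⁻⁴ m
α₁L₁ = 2.744816×10⁻⁵, α₂L₂ = 1.680045×10⁻⁵ → Δ(αL) = 1.064771×10⁻⁵ m/K
ΔT = 7.00×10⁻⁴ / 1.064771×10⁻⁵ = 65.7418 K, so T = 16.4 + 65.7418 = 82.1418 °C

T = 82.14 °C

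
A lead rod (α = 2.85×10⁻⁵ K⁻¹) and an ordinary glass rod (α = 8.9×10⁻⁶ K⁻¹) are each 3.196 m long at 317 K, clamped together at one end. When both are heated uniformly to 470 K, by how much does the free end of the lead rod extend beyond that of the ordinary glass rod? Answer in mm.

9.58 mm

ΔT = 153 K
lead: ΔL = 2.85×10⁻⁵ × 3.196 m × 153 = 1.3936×10⁻² m = 13.936 mm
ordinary glass: ΔL = 8.9×10⁻⁶ × 3.196 m × 153 = 4.3520×10⁻³ m = 4.3520 mm
difference = 13.936 − 4.3520 = 9.584 mm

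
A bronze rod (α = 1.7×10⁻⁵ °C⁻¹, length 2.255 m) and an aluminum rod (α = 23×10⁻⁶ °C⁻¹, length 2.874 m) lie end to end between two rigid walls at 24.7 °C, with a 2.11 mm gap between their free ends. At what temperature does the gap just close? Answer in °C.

T = 44.9 °C

Gap closes when ΔL₁ + ΔL₂ = 2.11 mm = 2.11×10⁻³ m
(α₁L₁ + α₂L₂)ΔT = g
α₁L₁ + α₂L₂ = 1.7×10⁻⁵×2.255 + 23×10⁻⁶×2.874 = 1.04437×10⁻⁴ m/K
ΔT = 2.11×10⁻³ / 1.04437×10⁻⁴ = 20.204 K
T = 24.7 + 20.204 = 44.904 °C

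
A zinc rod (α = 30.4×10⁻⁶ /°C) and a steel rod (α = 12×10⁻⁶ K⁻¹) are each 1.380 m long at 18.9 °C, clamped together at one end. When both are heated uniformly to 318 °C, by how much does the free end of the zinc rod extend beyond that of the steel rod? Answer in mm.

7.59 mm

ΔT = 299.1 K
zinc: ΔL = 30.4×10⁻⁶ × 1.380 m × 299.1 = 1.2548×10⁻² m = 12.548 mm
steel: ΔL = 12×10⁻⁶ × 1.380 m × 299.1 = 4.9531×10⁻³ m = 4.9531 mm
difference = 12.548 − 4.9531 = 7.5949 mm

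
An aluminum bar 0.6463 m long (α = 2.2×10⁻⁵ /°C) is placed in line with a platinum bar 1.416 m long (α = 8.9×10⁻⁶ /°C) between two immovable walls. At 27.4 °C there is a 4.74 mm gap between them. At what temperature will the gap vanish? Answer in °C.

T = 204 °C

α₁L₁ = 1.42186×10⁻⁵ m/K, α₂L₂ = 1.26024×10⁻⁵ m/K → total 2.6821×10⁻⁵ m/K
ΔT = g/(α₁L₁+α₂L₂) = 4.74×10⁻³ / 2.6821×10⁻⁵ = 176.73 K
T = 27.4 + 176.73 = 204.13 °C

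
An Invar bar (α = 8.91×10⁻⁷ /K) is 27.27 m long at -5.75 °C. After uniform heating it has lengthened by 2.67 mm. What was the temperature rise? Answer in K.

ΔT = 110 K

ΔL = αL₀ΔT ⇒ ΔT = ΔL / (αL₀)
ΔT = 2.67×10⁻³ m / (8.91×10⁻⁷ × 27.27 m) = 109.89 K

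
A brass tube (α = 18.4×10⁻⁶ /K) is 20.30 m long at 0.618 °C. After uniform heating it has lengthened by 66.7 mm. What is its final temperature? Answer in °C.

ΔL = αL₀ΔT ⇒ ΔT = ΔL / (αL₀)
ΔT = 66.7×10⁻³ m / (18.4×10⁻⁶ × 20.30 m) = 178.571 K
T = 0.618 + 178.571 = 179.189 °C

T = 179 °C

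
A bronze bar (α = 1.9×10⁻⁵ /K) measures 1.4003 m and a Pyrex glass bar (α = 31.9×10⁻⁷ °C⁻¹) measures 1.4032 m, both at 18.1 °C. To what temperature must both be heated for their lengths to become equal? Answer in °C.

T = 149.1 °C

Equal length when α₁L₁ΔT − α₂L₂ΔT = L₂ − L₁ = 2.90×10⁻³ m
α₁L₁ = 2.66057×10⁻⁵, α₂L₂ = 4.476208×10⁻⁶ → Δ(αL) = 2.2129492×10⁻⁵ m/K
ΔT = 2.90×10⁻³ / 2.2129492×10⁻⁵ = 131.047 K, so T = 18.1 + 131.047 = 149.147 °C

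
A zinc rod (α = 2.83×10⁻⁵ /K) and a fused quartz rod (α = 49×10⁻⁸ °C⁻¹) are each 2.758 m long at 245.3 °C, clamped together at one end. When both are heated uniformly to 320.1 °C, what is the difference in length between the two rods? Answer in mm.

5.74 mm

ΔT = 74.8 K
zinc: ΔL = 2.83×10⁻⁵ × 2.758 m × 74.8 = 5.8382×10⁻³ m = 5.8382 mm
fused quartz: ΔL = 49×10⁻⁸ × 2.758 m × 74.8 = 1.0109×10⁻⁴ m = 0.10109 mm
difference = 5.8382 − 0.10109 = 5.73711 mm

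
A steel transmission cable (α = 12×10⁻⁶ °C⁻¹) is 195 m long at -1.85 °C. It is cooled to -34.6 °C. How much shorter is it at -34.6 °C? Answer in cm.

ΔL = 7.66 cm

|ΔT| = |-34.6 − (-1.85)| = 32.75 K
ΔL = αL₀ΔT = (12×10⁻⁶)(195)(32.75) = 7.66×10⁻² m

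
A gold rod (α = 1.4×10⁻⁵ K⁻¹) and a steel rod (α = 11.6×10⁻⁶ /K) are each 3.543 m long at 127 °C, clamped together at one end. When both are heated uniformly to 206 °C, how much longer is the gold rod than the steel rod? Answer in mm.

0.672 mm

ΔT = 79 K
gold: ΔL = 1.4×10⁻⁵ × 3.543 m × 79 = 3.9186×10⁻³ m = 3.9186 mm
steel: ΔL = 11.6×10⁻⁶ × 3.543 m × 79 = 3.2468×10⁻³ m = 3.2468 mm
difference = 3.9186 − 3.2468 = 0.6718 mm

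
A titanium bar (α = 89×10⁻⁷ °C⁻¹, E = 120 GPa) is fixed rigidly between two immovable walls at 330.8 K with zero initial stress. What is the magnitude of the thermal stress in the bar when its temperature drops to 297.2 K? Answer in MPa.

Fully constrained: the free strain ε = αΔT is blocked, so σ = Eε = EαΔT.
|ΔT| = 33.6 K
σ = 120×10⁹ × 89×10⁻⁷ × 33.6 = 3.59×10⁷ Pa

σ = 35.9 MPa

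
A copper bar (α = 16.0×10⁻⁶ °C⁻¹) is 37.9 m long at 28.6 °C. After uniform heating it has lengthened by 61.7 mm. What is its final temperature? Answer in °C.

T = 130 °C

ΔL = αL₀ΔT ⇒ ΔT = ΔL / (αL₀)
ΔT = 61.7×10⁻³ m / (16.0×10⁻⁶ × 37.9 m) = 101.75 K
T = 28.6 + 101.75 = 130.35 °C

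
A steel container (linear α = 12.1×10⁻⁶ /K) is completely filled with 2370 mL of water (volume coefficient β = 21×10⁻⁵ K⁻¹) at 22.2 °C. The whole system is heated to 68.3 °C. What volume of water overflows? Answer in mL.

The container also expands: β_container ≈ 3α = 3.63×10⁻⁵ /K
Net overflow = V₀(β_liq − 3α_cont)ΔT
β − 3α = 2.10×10⁻⁴ − 3.63×10⁻⁵ = 1.737×10⁻⁴ /K; ΔT = 46.1 K
ΔV = 2370 × 1.737×10⁻⁴ × 46.1 = 19.0 mL

19.0 mL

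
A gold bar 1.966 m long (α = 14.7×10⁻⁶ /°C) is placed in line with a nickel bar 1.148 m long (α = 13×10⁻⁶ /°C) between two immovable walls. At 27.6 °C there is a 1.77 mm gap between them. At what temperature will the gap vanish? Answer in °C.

α₁L₁ = 2.89002×10⁻⁵ m/K, α₂L₂ = 1.4924×10⁻⁵ m/K → total 4.38242×10⁻⁵ m/K
ΔT = g/(α₁L₁+α₂L₂) = 1.77×10⁻³ / 4.38242×10⁻⁵ = 40.389 K
T = 27.6 + 40.389 = 67.989 °C

T = 68.0 °C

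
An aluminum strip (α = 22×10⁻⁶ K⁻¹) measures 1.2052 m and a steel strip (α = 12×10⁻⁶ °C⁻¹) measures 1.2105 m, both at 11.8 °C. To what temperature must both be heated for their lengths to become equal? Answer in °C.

T = 453.9 °C

Equal length when α₁L₁ΔT − α₂L₂ΔT = L₂ − L₁ = 5.30×10⁻³ m
α₁L₁ = 2.65144×10⁻⁵, α₂L₂ = 1.4526×10⁻⁵ → Δ(αL) = 1.19884×10⁻⁵ m/K
ΔT = 5.30×10⁻³ / 1.19884×10⁻⁵ = 442.094 K, so T = 11.8 + 442.094 = 453.894 °C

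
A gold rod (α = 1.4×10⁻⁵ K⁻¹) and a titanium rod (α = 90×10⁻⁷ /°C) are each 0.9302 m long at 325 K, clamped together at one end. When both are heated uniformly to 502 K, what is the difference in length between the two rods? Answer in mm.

ΔT = 177 K
gold: ΔL = 1.4×10⁻⁵ × 0.9302 m × 177 = 2.3050×10⁻³ m = 2.3050 mm
titanium: ΔL = 90×10⁻⁷ × 0.9302 m × 177 = 1.4818×10⁻³ m = 1.4818 mm
difference = 2.3050 − 1.4818 = 0.8232 mm

0.823 mm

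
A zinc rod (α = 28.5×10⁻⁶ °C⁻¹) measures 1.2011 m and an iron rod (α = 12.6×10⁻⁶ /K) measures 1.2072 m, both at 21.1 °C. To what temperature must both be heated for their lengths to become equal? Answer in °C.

L₁(1 + α₁ΔT) = L₂(1 + α₂ΔT) ⇒ ΔT = (L₂ − L₁)/(α₁L₁ − α₂L₂)
L₂ − L₁ = 1.2072 − 1.2011 = 6.10×10⁻³ m
α₁L₁ − α₂L₂ = 28.5×10⁻⁶×1.2011 − 12.6×10⁻⁶×1.2072 = 1.902063×10⁻⁵ m/K
ΔT = 6.10×10⁻³ / 1.902063×10⁻⁵ = 320.704 K
T = 21.1 + 320.704 = 341.804 °C

T = 341.8 °C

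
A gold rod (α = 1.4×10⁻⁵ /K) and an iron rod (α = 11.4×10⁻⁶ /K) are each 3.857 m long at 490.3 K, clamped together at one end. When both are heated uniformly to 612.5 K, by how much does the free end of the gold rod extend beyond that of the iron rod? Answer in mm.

ΔT = 122.2 K
gold: ΔL = 1.4×10⁻⁵ × 3.857 m × 122.2 = 6.5986×10⁻³ m = 6.5986 mm
iron: ΔL = 11.4×10⁻⁶ × 3.857 m × 122.2 = 5.3731×10⁻³ m = 5.3731 mm
difference = 6.5986 − 5.3731 = 1.2255 mm

1.23 mm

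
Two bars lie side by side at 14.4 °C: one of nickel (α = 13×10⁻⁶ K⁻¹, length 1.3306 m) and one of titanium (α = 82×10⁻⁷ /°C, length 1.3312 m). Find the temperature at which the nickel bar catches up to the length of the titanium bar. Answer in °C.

L₁(1 + α₁ΔT) = L₂(1 + α₂ΔT) ⇒ ΔT = (L₂ − L₁)/(α₁L₁ − α₂L₂)
L₂ − L₁ = 1.3312 − 1.3306 = 6.00×10⁻⁴ m
α₁L₁ − α₂L₂ = 13×10⁻⁶×1.3306 − 82×10⁻⁷×1.3312 = 6.38196×10⁻⁶ m/K
ΔT = 6.00×10⁻⁴ / 6.38196×10⁻⁶ = 94.015 K
T = 14.4 + 94.015 = 108.415 °C

T = 108.4 °C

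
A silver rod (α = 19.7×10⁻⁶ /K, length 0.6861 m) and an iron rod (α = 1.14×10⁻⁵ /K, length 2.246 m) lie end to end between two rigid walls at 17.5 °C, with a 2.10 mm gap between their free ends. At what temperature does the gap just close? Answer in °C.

T = 71.2 °C

Gap closes when ΔL₁ + ΔL₂ = 2.10 mm = 2.10×10⁻³ m
(α₁L₁ + α₂L₂)ΔT = g
α₁L₁ + α₂L₂ = 19.7×10⁻⁶×0.6861 + 1.14×10⁻⁵×2.246 = 3.912057×10⁻⁵ m/K
ΔT = 2.10×10⁻³ / 3.912057×10⁻⁵ = 53.680 K
T = 17.5 + 53.680 = 71.180 °C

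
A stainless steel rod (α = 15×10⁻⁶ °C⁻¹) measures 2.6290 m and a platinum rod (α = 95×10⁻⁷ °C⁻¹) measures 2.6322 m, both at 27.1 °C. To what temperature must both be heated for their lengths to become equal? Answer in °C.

L₁(1 + α₁ΔT) = L₂(1 + α₂ΔT) ⇒ ΔT = (L₂ − L₁)/(α₁L₁ − α₂L₂)
L₂ − L₁ = 2.6322 − 2.6290 = 3.20×10⁻³ m
α₁L₁ − α₂L₂ = 15×10⁻⁶×2.6290 − 95×10⁻⁷×2.6322 = 1.44291×10⁻⁵ m/K
ΔT = 3.20×10⁻³ / 1.44291×10⁻⁵ = 221.774 K
T = 27.1 + 221.774 = 248.874 °C

T = 248.9 °C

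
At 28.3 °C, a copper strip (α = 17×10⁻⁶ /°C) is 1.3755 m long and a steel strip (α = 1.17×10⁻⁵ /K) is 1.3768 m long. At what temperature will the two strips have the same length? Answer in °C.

L₁(1 + α₁ΔT) = L₂(1 + α₂ΔT) ⇒ ΔT = (L₂ − L₁)/(α₁L₁ − α₂L₂)
L₂ − L₁ = 1.3768 − 1.3755 = 1.30×10⁻³ m
α₁L₁ − α₂L₂ = 17×10⁻⁶×1.3755 − 1.17×10⁻⁵×1.3768 = 7.27494×10⁻⁶ m/K
ΔT = 1.30×10⁻³ / 7.27494×10⁻⁶ = 178.696 K
T = 28.3 + 178.696 = 206.996 °C

T = 207.0 °C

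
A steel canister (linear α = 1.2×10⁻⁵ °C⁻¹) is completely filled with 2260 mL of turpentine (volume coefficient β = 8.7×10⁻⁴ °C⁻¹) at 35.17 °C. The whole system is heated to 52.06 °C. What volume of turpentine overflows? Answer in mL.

The canister also expands: β_container ≈ 3α = 3.6×10⁻⁵ /K
Net overflow = V₀(β_liq − 3α_cont)ΔT
β − 3α = 8.70×10⁻⁴ − 3.6×10⁻⁵ = 8.34×10⁻⁴ /K; ΔT = 16.89 K
ΔV = 2260 × 8.34×10⁻⁴ × 16.89 = 31.8 mL

31.8 mL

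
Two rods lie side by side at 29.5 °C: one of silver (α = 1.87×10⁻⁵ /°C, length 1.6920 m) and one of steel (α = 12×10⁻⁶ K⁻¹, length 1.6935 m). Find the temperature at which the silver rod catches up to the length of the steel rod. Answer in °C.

L₁(1 + α₁ΔT) = L₂(1 + α₂ΔT) ⇒ ΔT = (L₂ − L₁)/(α₁L₁ − α₂L₂)
L₂ − L₁ = 1.6935 − 1.6920 = 1.50×10⁻³ m
α₁L₁ − α₂L₂ = 1.87×10⁻⁵×1.6920 − 12×10⁻⁶×1.6935 = 1.13184×10⁻⁵ m/K
ΔT = 1.50×10⁻³ / 1.13184×10⁻⁵ = 132.528 K
T = 29.5 + 132.528 = 162.028 °C

T = 162.0 °C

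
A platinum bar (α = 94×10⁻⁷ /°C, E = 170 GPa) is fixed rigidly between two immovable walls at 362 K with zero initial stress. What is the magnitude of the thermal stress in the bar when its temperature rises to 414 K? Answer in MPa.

σ = 83.1 MPa

Fully constrained: the free strain ε = αΔT is blocked, so σ = Eε = EαΔT.
|ΔT| = 52 K
σ = 170×10⁹ × 94×10⁻⁷ × 52 = 8.31×10⁷ Pa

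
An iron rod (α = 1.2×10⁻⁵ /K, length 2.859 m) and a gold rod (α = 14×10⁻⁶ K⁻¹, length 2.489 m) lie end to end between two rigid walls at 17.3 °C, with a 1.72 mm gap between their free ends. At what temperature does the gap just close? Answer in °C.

T = 42.2 °C

α₁L₁ = 3.4308×10⁻⁵ m/K, α₂L₂ = 3.4846×10⁻⁵ m/K → total 6.9154×10⁻⁵ m/K
ΔT = g/(α₁L₁+α₂L₂) = 1.72×10⁻³ / 6.9154×10⁻⁵ = 24.872 K
T = 17.3 + 24.872 = 42.172 °C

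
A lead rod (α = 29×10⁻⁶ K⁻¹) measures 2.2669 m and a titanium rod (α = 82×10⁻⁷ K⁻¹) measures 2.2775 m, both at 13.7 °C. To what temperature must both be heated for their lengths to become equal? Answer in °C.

L₁(1 + α₁ΔT) = L₂(1 + α₂ΔT) ⇒ ΔT = (L₂ − L₁)/(α₁L₁ − α₂L₂)
L₂ − L₁ = 2.2775 − 2.2669 = 1.06×10⁻² m
α₁L₁ − α₂L₂ = 29×10⁻⁶×2.2669 − 82×10⁻⁷×2.2775 = 4.70646×10⁻⁵ m/K
ΔT = 1.06×10⁻² / 4.70646×10⁻⁵ = 225.222 K
T = 13.7 + 225.222 = 238.922 °C

T = 238.9 °C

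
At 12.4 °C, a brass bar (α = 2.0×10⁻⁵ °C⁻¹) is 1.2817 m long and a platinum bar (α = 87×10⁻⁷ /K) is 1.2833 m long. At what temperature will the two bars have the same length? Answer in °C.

Equal length when α₁L₁ΔT − α₂L₂ΔT = L₂ − L₁ = 1.60×10⁻³ m
α₁L₁ = 2.5634×10⁻⁵, α₂L₂ = 1.116471×10⁻⁵ → Δ(αL) = 1.446929×10⁻⁵ m/K
ΔT = 1.60×10⁻³ / 1.446929×10⁻⁵ = 110.579 K, so T = 12.4 + 110.579 = 122.979 °C

T = 123.0 °C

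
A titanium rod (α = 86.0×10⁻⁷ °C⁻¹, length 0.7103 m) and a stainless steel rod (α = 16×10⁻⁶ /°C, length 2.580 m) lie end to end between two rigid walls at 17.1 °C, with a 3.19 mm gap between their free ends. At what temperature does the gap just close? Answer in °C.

T = 84.4 °C

α₁L₁ = 6.10858×10⁻⁶ m/K, α₂L₂ = 4.128×10⁻⁵ m/K → total 4.738858×10⁻⁵ m/K
ΔT = g/(α₁L₁+α₂L₂) = 3.19×10⁻³ / 4.738858×10⁻⁵ = 67.316 K
T = 17.1 + 67.316 = 84.416 °C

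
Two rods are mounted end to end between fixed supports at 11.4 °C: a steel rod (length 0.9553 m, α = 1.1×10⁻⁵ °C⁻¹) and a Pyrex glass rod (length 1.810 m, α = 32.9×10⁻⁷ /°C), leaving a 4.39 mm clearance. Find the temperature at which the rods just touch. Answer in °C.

α₁L₁ = 1.05083×10⁻⁵ m/K, α₂L₂ = 5.9549×10⁻⁶ m/K → total 1.64632×10⁻⁵ m/K
ΔT = g/(α₁L₁+α₂L₂) = 4.39×10⁻³ / 1.64632×10⁻⁵ = 266.66 K
T = 11.4 + 266.66 = 278.06 °C

T = 278 °C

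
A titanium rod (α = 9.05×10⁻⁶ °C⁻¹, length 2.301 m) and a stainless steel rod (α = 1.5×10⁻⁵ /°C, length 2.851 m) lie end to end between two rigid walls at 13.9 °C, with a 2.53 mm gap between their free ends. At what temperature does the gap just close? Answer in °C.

α₁L₁ = 2.082405×10⁻⁵ m/K, α₂L₂ = 4.2765×10⁻⁵ m/K → total 6.358905×10⁻⁵ m/K
ΔT = g/(α₁L₁+α₂L₂) = 2.53×10⁻³ / 6.358905×10⁻⁵ = 39.787 K
T = 13.9 + 39.787 = 53.687 °C

T = 53.7 °C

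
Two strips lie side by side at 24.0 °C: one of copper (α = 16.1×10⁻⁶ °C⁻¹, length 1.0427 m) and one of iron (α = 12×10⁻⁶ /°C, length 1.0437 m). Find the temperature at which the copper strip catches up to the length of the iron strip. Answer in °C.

T = 258.6 °C

L₁(1 + α₁ΔT) = L₂(1 + α₂ΔT) ⇒ ΔT = (L₂ − L₁)/(α₁L₁ − α₂L₂)
L₂ − L₁ = 1.0437 − 1.0427 = 1.00×10⁻³ m
α₁L₁ − α₂L₂ = 16.1×10⁻⁶×1.0427 − 12×10⁻⁶×1.0437 = 4.26307×10⁻⁶ m/K
ΔT = 1.00×10⁻³ / 4.26307×10⁻⁶ = 234.573 K
T = 24.0 + 234.573 = 258.573 °C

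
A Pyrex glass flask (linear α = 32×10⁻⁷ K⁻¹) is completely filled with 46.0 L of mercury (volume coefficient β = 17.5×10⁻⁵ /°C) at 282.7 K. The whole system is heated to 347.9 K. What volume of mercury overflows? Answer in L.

The flask also expands: β_container ≈ 3α = 9.6×10⁻⁶ /K
Net overflow = V₀(β_liq − 3α_cont)ΔT
β − 3α = 1.75×10⁻⁴ − 9.6×10⁻⁶ = 1.654×10⁻⁴ /K; ΔT = 65.2 K
ΔV = 46.0 × 1.654×10⁻⁴ × 65.2 = 0.496 L

0.496 L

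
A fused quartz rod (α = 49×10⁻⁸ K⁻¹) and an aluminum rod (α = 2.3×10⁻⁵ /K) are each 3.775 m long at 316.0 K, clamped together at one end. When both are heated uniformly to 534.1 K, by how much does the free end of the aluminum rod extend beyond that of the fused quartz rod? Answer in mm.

ΔT = 218.1 K
fused quartz: ΔL = 49×10⁻⁸ × 3.775 m × 218.1 = 4.0343×10⁻⁴ m = 0.40343 mm
aluminum: ΔL = 2.3×10⁻⁵ × 3.775 m × 218.1 = 1.8937×10⁻² m = 18.937 mm
difference = 18.937 − 0.40343 = 18.53357 mm

18.5 mm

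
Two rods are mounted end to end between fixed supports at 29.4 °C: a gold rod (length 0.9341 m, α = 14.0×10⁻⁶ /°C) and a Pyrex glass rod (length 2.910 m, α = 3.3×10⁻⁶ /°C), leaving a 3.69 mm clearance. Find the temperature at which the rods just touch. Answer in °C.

T = 192 °C

α₁L₁ = 1.30774×10⁻⁵ m/K, α₂L₂ = 9.603×10⁻⁶ m/K → total 2.26804×10⁻⁵ m/K
ΔT = g/(α₁L₁+α₂L₂) = 3.69×10⁻³ / 2.26804×10⁻⁵ = 162.70 K
T = 29.4 + 162.70 = 192.10 °C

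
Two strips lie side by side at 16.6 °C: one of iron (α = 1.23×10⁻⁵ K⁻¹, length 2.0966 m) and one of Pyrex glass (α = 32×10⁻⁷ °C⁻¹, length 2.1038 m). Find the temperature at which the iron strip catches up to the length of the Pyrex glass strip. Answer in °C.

Equal length when α₁L₁ΔT − α₂L₂ΔT = L₂ − L₁ = 7.20×10⁻³ m
α₁L₁ = 2.578818×10⁻⁵, α₂L₂ = 6.73216×10⁻⁶ → Δ(αL) = 1.905602×10⁻⁵ m/K
ΔT = 7.20×10⁻³ / 1.905602×10⁻⁵ = 377.833 K, so T = 16.6 + 377.833 = 394.433 °C

T = 394.4 °C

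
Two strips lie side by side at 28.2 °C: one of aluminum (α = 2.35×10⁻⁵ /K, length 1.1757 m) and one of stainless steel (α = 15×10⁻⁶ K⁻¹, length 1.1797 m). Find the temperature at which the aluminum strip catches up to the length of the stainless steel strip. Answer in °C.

T = 430.9 °C

Equal length when α₁L₁ΔT − α₂L₂ΔT = L₂ − L₁ = 4.00×10⁻³ m
α₁L₁ = 2.762895×10⁻⁵, α₂L₂ = 1.76955×10⁻⁵ → Δ(αL) = 9.93345×10⁻⁶ m/K
ΔT = 4.00×10⁻³ / 9.93345×10⁻⁶ = 402.680 K, so T = 28.2 + 402.680 = 430.880 °C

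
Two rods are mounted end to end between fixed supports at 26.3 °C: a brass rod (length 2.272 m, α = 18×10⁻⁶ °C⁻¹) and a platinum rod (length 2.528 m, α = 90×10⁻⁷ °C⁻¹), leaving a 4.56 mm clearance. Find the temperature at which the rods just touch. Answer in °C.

T = 97.9 °C

Gap closes when ΔL₁ + ΔL₂ = 4.56 mm = 4.56×10⁻³ m
(α₁L₁ + α₂L₂)ΔT = g
α₁L₁ + α₂L₂ = 18×10⁻⁶×2.272 + 90×10⁻⁷×2.528 = 6.3648×10⁻⁵ m/K
ΔT = 4.56×10⁻³ / 6.3648×10⁻⁵ = 71.644 K
T = 26.3 + 71.644 = 97.944 °C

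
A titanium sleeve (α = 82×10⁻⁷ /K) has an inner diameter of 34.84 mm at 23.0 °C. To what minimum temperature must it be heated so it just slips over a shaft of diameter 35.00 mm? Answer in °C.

Required Δd = 35.00 − 34.84 = 0.16 mm
Δd = αd₀ΔT ⇒ ΔT = Δd/(αd₀) = 0.16 / (82×10⁻⁷ × 34.84) = 560.05 K
T_min = 23.0 + 560.05 = 583.05 °C

T = 583 °C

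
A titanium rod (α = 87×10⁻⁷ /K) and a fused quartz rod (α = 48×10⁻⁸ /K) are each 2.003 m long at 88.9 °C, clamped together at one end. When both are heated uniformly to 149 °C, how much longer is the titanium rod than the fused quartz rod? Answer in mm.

ΔT = 60.1 K
titanium: ΔL = 87×10⁻⁷ × 2.003 m × 60.1 = 1.0473×10⁻³ m = 1.0473 mm
fused quartz: ΔL = 48×10⁻⁸ × 2.003 m × 60.1 = 5.7783×10⁻⁵ m = 0.057783 mm
difference = 1.0473 − 0.057783 = 0.989517 mm

0.990 mm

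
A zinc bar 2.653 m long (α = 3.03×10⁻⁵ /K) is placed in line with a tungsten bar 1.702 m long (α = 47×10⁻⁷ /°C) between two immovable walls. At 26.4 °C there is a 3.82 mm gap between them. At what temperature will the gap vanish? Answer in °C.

T = 69.6 °C

α₁L₁ = 8.03859×10⁻⁵ m/K, α₂L₂ = 7.9994×10⁻⁶ m/K → total 8.83853×10⁻⁵ m/K
ΔT = g/(α₁L₁+α₂L₂) = 3.82×10⁻³ / 8.83853×10⁻⁵ = 43.220 K
T = 26.4 + 43.220 = 69.620 °C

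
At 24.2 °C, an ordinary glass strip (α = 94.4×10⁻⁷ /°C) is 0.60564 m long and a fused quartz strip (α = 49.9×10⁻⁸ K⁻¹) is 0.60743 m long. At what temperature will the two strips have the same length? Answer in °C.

L₁(1 + α₁ΔT) = L₂(1 + α₂ΔT) ⇒ ΔT = (L₂ − L₁)/(α₁L₁ − α₂L₂)
L₂ − L₁ = 0.60743 − 0.60564 = 1.79×10⁻³ m
α₁L₁ − α₂L₂ = 94.4×10⁻⁷×0.60564 − 49.9×10⁻⁸×0.60743 = 5.41413403×10⁻⁶ m/K
ΔT = 1.79×10⁻³ / 5.41413403×10⁻⁶ = 330.616 K
T = 24.2 + 330.616 = 354.816 °C

T = 354.8 °C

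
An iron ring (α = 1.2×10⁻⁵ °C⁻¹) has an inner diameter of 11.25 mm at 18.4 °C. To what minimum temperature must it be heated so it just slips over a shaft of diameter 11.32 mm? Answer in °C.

Required Δd = 11.32 − 11.25 = 0.07 mm
Δd = αd₀ΔT ⇒ ΔT = Δd/(αd₀) = 0.07 / (1.2×10⁻⁵ × 11.25) = 518.52 K
T_min = 18.4 + 518.52 = 536.92 °C

T = 537 °C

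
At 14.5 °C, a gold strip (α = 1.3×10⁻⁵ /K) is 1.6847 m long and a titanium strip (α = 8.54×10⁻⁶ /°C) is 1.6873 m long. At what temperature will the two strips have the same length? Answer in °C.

T = 361.6 °C

L₁(1 + α₁ΔT) = L₂(1 + α₂ΔT) ⇒ ΔT = (L₂ − L₁)/(α₁L₁ − α₂L₂)
L₂ − L₁ = 1.6873 − 1.6847 = 2.60×10⁻³ m
α₁L₁ − α₂L₂ = 1.3×10⁻⁵×1.6847 − 8.54×10⁻⁶×1.6873 = 7.491558×10⁻⁶ m/K
ΔT = 2.60×10⁻³ / 7.491558×10⁻⁶ = 347.057 K
T = 14.5 + 347.057 = 361.557 °C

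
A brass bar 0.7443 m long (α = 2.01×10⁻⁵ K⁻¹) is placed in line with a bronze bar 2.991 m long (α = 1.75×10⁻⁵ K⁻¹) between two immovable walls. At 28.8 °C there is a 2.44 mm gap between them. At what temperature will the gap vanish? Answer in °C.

T = 65.1 °C

Gap closes when ΔL₁ + ΔL₂ = 2.44 mm = 2.44×10⁻³ m
(α₁L₁ + α₂L₂)ΔT = g
α₁L₁ + α₂L₂ = 2.01×10⁻⁵×0.7443 + 1.75×10⁻⁵×2.991 = 6.730293×10⁻⁵ m/K
ΔT = 2.44×10⁻³ / 6.730293×10⁻⁵ = 36.254 K
T = 28.8 + 36.254 = 65.054 °C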